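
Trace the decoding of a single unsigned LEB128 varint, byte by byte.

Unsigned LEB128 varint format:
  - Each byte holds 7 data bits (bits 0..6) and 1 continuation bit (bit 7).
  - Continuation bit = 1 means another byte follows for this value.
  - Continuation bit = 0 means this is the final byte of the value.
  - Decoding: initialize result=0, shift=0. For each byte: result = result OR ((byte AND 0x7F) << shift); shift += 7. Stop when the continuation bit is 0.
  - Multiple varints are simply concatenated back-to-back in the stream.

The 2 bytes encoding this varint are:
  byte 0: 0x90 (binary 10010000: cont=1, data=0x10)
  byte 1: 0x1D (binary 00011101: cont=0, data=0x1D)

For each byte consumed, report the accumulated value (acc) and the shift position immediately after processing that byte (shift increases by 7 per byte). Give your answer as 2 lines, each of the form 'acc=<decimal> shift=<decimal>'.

Answer: acc=16 shift=7
acc=3728 shift=14

Derivation:
byte 0=0x90: payload=0x10=16, contrib = 16<<0 = 16; acc -> 16, shift -> 7
byte 1=0x1D: payload=0x1D=29, contrib = 29<<7 = 3712; acc -> 3728, shift -> 14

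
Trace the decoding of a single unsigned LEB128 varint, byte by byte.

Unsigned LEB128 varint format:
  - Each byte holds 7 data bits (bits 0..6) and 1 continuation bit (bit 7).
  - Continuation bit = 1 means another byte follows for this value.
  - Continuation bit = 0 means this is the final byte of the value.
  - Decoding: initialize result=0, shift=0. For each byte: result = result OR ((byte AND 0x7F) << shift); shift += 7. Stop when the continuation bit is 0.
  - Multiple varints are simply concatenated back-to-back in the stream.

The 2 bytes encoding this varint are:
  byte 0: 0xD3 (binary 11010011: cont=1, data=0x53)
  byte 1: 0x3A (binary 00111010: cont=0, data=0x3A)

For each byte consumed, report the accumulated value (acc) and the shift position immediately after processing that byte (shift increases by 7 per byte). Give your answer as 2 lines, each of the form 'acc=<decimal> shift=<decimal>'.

byte 0=0xD3: payload=0x53=83, contrib = 83<<0 = 83; acc -> 83, shift -> 7
byte 1=0x3A: payload=0x3A=58, contrib = 58<<7 = 7424; acc -> 7507, shift -> 14

Answer: acc=83 shift=7
acc=7507 shift=14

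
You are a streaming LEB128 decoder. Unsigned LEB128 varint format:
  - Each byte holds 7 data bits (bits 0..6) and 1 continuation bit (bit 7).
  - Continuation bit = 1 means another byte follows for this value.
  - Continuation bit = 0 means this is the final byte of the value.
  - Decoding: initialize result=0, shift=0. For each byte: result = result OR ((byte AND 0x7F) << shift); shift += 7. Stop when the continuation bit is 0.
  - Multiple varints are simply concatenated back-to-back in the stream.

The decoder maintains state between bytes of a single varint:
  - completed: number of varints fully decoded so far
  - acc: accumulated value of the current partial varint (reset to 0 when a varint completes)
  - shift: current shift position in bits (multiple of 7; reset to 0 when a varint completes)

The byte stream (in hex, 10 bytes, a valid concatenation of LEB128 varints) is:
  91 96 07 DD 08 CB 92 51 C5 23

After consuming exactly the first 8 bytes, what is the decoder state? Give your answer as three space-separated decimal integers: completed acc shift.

Answer: 3 0 0

Derivation:
byte[0]=0x91 cont=1 payload=0x11: acc |= 17<<0 -> completed=0 acc=17 shift=7
byte[1]=0x96 cont=1 payload=0x16: acc |= 22<<7 -> completed=0 acc=2833 shift=14
byte[2]=0x07 cont=0 payload=0x07: varint #1 complete (value=117521); reset -> completed=1 acc=0 shift=0
byte[3]=0xDD cont=1 payload=0x5D: acc |= 93<<0 -> completed=1 acc=93 shift=7
byte[4]=0x08 cont=0 payload=0x08: varint #2 complete (value=1117); reset -> completed=2 acc=0 shift=0
byte[5]=0xCB cont=1 payload=0x4B: acc |= 75<<0 -> completed=2 acc=75 shift=7
byte[6]=0x92 cont=1 payload=0x12: acc |= 18<<7 -> completed=2 acc=2379 shift=14
byte[7]=0x51 cont=0 payload=0x51: varint #3 complete (value=1329483); reset -> completed=3 acc=0 shift=0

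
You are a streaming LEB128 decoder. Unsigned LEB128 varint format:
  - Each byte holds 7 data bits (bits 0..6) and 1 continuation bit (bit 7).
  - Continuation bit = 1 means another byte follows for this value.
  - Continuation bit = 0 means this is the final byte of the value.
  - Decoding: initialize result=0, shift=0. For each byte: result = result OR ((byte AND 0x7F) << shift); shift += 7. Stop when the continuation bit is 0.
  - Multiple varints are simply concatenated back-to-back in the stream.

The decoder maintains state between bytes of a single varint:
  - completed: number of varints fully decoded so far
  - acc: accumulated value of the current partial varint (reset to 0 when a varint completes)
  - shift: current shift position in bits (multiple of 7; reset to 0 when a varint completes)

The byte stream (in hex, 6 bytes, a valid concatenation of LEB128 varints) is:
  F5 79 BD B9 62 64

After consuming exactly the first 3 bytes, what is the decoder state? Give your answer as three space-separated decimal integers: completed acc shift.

Answer: 1 61 7

Derivation:
byte[0]=0xF5 cont=1 payload=0x75: acc |= 117<<0 -> completed=0 acc=117 shift=7
byte[1]=0x79 cont=0 payload=0x79: varint #1 complete (value=15605); reset -> completed=1 acc=0 shift=0
byte[2]=0xBD cont=1 payload=0x3D: acc |= 61<<0 -> completed=1 acc=61 shift=7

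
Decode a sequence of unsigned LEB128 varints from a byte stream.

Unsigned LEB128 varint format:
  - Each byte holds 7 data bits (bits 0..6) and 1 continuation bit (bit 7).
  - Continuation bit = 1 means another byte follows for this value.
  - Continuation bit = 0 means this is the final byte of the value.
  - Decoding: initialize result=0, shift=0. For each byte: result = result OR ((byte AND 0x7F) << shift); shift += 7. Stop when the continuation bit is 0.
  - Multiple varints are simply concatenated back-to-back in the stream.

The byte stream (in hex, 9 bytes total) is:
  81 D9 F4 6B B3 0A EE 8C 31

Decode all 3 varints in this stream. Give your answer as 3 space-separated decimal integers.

  byte[0]=0x81 cont=1 payload=0x01=1: acc |= 1<<0 -> acc=1 shift=7
  byte[1]=0xD9 cont=1 payload=0x59=89: acc |= 89<<7 -> acc=11393 shift=14
  byte[2]=0xF4 cont=1 payload=0x74=116: acc |= 116<<14 -> acc=1911937 shift=21
  byte[3]=0x6B cont=0 payload=0x6B=107: acc |= 107<<21 -> acc=226307201 shift=28 [end]
Varint 1: bytes[0:4] = 81 D9 F4 6B -> value 226307201 (4 byte(s))
  byte[4]=0xB3 cont=1 payload=0x33=51: acc |= 51<<0 -> acc=51 shift=7
  byte[5]=0x0A cont=0 payload=0x0A=10: acc |= 10<<7 -> acc=1331 shift=14 [end]
Varint 2: bytes[4:6] = B3 0A -> value 1331 (2 byte(s))
  byte[6]=0xEE cont=1 payload=0x6E=110: acc |= 110<<0 -> acc=110 shift=7
  byte[7]=0x8C cont=1 payload=0x0C=12: acc |= 12<<7 -> acc=1646 shift=14
  byte[8]=0x31 cont=0 payload=0x31=49: acc |= 49<<14 -> acc=804462 shift=21 [end]
Varint 3: bytes[6:9] = EE 8C 31 -> value 804462 (3 byte(s))

Answer: 226307201 1331 804462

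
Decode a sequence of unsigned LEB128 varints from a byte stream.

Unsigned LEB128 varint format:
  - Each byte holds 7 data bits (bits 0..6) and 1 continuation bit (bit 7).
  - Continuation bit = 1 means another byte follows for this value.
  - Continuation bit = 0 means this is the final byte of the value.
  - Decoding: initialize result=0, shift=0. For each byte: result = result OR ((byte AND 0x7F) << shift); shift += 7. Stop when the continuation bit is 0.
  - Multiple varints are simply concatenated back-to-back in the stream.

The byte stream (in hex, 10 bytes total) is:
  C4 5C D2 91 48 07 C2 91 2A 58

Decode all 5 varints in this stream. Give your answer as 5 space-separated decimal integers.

  byte[0]=0xC4 cont=1 payload=0x44=68: acc |= 68<<0 -> acc=68 shift=7
  byte[1]=0x5C cont=0 payload=0x5C=92: acc |= 92<<7 -> acc=11844 shift=14 [end]
Varint 1: bytes[0:2] = C4 5C -> value 11844 (2 byte(s))
  byte[2]=0xD2 cont=1 payload=0x52=82: acc |= 82<<0 -> acc=82 shift=7
  byte[3]=0x91 cont=1 payload=0x11=17: acc |= 17<<7 -> acc=2258 shift=14
  byte[4]=0x48 cont=0 payload=0x48=72: acc |= 72<<14 -> acc=1181906 shift=21 [end]
Varint 2: bytes[2:5] = D2 91 48 -> value 1181906 (3 byte(s))
  byte[5]=0x07 cont=0 payload=0x07=7: acc |= 7<<0 -> acc=7 shift=7 [end]
Varint 3: bytes[5:6] = 07 -> value 7 (1 byte(s))
  byte[6]=0xC2 cont=1 payload=0x42=66: acc |= 66<<0 -> acc=66 shift=7
  byte[7]=0x91 cont=1 payload=0x11=17: acc |= 17<<7 -> acc=2242 shift=14
  byte[8]=0x2A cont=0 payload=0x2A=42: acc |= 42<<14 -> acc=690370 shift=21 [end]
Varint 4: bytes[6:9] = C2 91 2A -> value 690370 (3 byte(s))
  byte[9]=0x58 cont=0 payload=0x58=88: acc |= 88<<0 -> acc=88 shift=7 [end]
Varint 5: bytes[9:10] = 58 -> value 88 (1 byte(s))

Answer: 11844 1181906 7 690370 88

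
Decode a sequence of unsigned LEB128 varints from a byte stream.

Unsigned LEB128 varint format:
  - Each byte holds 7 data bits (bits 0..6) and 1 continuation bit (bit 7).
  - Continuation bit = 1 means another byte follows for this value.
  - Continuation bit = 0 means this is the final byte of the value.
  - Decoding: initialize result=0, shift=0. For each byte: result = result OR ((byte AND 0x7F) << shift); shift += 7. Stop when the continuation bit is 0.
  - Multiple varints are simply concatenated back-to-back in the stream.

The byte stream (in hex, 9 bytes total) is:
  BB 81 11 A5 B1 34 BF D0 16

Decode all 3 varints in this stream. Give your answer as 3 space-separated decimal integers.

  byte[0]=0xBB cont=1 payload=0x3B=59: acc |= 59<<0 -> acc=59 shift=7
  byte[1]=0x81 cont=1 payload=0x01=1: acc |= 1<<7 -> acc=187 shift=14
  byte[2]=0x11 cont=0 payload=0x11=17: acc |= 17<<14 -> acc=278715 shift=21 [end]
Varint 1: bytes[0:3] = BB 81 11 -> value 278715 (3 byte(s))
  byte[3]=0xA5 cont=1 payload=0x25=37: acc |= 37<<0 -> acc=37 shift=7
  byte[4]=0xB1 cont=1 payload=0x31=49: acc |= 49<<7 -> acc=6309 shift=14
  byte[5]=0x34 cont=0 payload=0x34=52: acc |= 52<<14 -> acc=858277 shift=21 [end]
Varint 2: bytes[3:6] = A5 B1 34 -> value 858277 (3 byte(s))
  byte[6]=0xBF cont=1 payload=0x3F=63: acc |= 63<<0 -> acc=63 shift=7
  byte[7]=0xD0 cont=1 payload=0x50=80: acc |= 80<<7 -> acc=10303 shift=14
  byte[8]=0x16 cont=0 payload=0x16=22: acc |= 22<<14 -> acc=370751 shift=21 [end]
Varint 3: bytes[6:9] = BF D0 16 -> value 370751 (3 byte(s))

Answer: 278715 858277 370751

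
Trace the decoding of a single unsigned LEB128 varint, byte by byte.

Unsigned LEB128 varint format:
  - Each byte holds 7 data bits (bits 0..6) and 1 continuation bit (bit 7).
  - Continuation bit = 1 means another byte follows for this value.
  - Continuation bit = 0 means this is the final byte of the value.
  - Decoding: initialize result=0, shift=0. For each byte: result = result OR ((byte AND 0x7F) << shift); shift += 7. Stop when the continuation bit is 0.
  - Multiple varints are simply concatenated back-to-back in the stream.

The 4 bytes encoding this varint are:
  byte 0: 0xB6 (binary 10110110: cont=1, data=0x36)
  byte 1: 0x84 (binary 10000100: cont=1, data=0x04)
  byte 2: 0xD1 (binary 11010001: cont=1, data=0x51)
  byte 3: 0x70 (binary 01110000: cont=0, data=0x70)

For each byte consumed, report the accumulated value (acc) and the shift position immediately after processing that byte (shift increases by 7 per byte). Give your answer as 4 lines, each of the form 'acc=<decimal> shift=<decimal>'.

byte 0=0xB6: payload=0x36=54, contrib = 54<<0 = 54; acc -> 54, shift -> 7
byte 1=0x84: payload=0x04=4, contrib = 4<<7 = 512; acc -> 566, shift -> 14
byte 2=0xD1: payload=0x51=81, contrib = 81<<14 = 1327104; acc -> 1327670, shift -> 21
byte 3=0x70: payload=0x70=112, contrib = 112<<21 = 234881024; acc -> 236208694, shift -> 28

Answer: acc=54 shift=7
acc=566 shift=14
acc=1327670 shift=21
acc=236208694 shift=28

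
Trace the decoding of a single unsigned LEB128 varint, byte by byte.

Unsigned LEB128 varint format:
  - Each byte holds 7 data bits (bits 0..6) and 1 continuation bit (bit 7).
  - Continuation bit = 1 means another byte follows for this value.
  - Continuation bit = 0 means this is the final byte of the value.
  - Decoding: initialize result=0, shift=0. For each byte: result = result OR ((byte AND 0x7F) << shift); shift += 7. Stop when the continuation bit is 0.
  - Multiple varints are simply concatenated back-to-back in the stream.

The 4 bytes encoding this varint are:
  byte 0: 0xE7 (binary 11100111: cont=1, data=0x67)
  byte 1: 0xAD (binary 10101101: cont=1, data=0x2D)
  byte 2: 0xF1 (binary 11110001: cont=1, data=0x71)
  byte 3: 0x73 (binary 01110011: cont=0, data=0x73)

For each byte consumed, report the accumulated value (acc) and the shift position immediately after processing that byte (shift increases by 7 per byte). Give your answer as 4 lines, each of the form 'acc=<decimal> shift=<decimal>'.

Answer: acc=103 shift=7
acc=5863 shift=14
acc=1857255 shift=21
acc=243029735 shift=28

Derivation:
byte 0=0xE7: payload=0x67=103, contrib = 103<<0 = 103; acc -> 103, shift -> 7
byte 1=0xAD: payload=0x2D=45, contrib = 45<<7 = 5760; acc -> 5863, shift -> 14
byte 2=0xF1: payload=0x71=113, contrib = 113<<14 = 1851392; acc -> 1857255, shift -> 21
byte 3=0x73: payload=0x73=115, contrib = 115<<21 = 241172480; acc -> 243029735, shift -> 28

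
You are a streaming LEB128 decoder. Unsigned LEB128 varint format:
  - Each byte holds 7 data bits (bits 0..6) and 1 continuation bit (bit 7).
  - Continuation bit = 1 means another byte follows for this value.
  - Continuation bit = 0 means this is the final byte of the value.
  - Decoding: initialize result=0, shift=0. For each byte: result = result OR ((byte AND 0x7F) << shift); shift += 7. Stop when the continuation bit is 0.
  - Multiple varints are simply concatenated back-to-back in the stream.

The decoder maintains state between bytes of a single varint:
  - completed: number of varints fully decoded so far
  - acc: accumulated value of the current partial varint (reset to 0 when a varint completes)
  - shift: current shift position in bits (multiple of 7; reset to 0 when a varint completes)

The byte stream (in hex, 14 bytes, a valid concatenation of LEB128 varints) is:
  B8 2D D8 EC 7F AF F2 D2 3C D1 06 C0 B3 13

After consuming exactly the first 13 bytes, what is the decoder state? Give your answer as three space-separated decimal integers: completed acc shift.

Answer: 4 6592 14

Derivation:
byte[0]=0xB8 cont=1 payload=0x38: acc |= 56<<0 -> completed=0 acc=56 shift=7
byte[1]=0x2D cont=0 payload=0x2D: varint #1 complete (value=5816); reset -> completed=1 acc=0 shift=0
byte[2]=0xD8 cont=1 payload=0x58: acc |= 88<<0 -> completed=1 acc=88 shift=7
byte[3]=0xEC cont=1 payload=0x6C: acc |= 108<<7 -> completed=1 acc=13912 shift=14
byte[4]=0x7F cont=0 payload=0x7F: varint #2 complete (value=2094680); reset -> completed=2 acc=0 shift=0
byte[5]=0xAF cont=1 payload=0x2F: acc |= 47<<0 -> completed=2 acc=47 shift=7
byte[6]=0xF2 cont=1 payload=0x72: acc |= 114<<7 -> completed=2 acc=14639 shift=14
byte[7]=0xD2 cont=1 payload=0x52: acc |= 82<<14 -> completed=2 acc=1358127 shift=21
byte[8]=0x3C cont=0 payload=0x3C: varint #3 complete (value=127187247); reset -> completed=3 acc=0 shift=0
byte[9]=0xD1 cont=1 payload=0x51: acc |= 81<<0 -> completed=3 acc=81 shift=7
byte[10]=0x06 cont=0 payload=0x06: varint #4 complete (value=849); reset -> completed=4 acc=0 shift=0
byte[11]=0xC0 cont=1 payload=0x40: acc |= 64<<0 -> completed=4 acc=64 shift=7
byte[12]=0xB3 cont=1 payload=0x33: acc |= 51<<7 -> completed=4 acc=6592 shift=14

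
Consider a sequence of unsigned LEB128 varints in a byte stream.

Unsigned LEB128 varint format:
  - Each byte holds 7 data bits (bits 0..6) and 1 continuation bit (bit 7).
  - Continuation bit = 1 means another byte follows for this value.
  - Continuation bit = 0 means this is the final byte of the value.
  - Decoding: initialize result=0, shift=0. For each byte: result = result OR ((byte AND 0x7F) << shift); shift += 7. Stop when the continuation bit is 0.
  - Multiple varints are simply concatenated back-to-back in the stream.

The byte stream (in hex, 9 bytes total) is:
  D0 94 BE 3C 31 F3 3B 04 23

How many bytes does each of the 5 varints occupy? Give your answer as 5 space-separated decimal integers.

  byte[0]=0xD0 cont=1 payload=0x50=80: acc |= 80<<0 -> acc=80 shift=7
  byte[1]=0x94 cont=1 payload=0x14=20: acc |= 20<<7 -> acc=2640 shift=14
  byte[2]=0xBE cont=1 payload=0x3E=62: acc |= 62<<14 -> acc=1018448 shift=21
  byte[3]=0x3C cont=0 payload=0x3C=60: acc |= 60<<21 -> acc=126847568 shift=28 [end]
Varint 1: bytes[0:4] = D0 94 BE 3C -> value 126847568 (4 byte(s))
  byte[4]=0x31 cont=0 payload=0x31=49: acc |= 49<<0 -> acc=49 shift=7 [end]
Varint 2: bytes[4:5] = 31 -> value 49 (1 byte(s))
  byte[5]=0xF3 cont=1 payload=0x73=115: acc |= 115<<0 -> acc=115 shift=7
  byte[6]=0x3B cont=0 payload=0x3B=59: acc |= 59<<7 -> acc=7667 shift=14 [end]
Varint 3: bytes[5:7] = F3 3B -> value 7667 (2 byte(s))
  byte[7]=0x04 cont=0 payload=0x04=4: acc |= 4<<0 -> acc=4 shift=7 [end]
Varint 4: bytes[7:8] = 04 -> value 4 (1 byte(s))
  byte[8]=0x23 cont=0 payload=0x23=35: acc |= 35<<0 -> acc=35 shift=7 [end]
Varint 5: bytes[8:9] = 23 -> value 35 (1 byte(s))

Answer: 4 1 2 1 1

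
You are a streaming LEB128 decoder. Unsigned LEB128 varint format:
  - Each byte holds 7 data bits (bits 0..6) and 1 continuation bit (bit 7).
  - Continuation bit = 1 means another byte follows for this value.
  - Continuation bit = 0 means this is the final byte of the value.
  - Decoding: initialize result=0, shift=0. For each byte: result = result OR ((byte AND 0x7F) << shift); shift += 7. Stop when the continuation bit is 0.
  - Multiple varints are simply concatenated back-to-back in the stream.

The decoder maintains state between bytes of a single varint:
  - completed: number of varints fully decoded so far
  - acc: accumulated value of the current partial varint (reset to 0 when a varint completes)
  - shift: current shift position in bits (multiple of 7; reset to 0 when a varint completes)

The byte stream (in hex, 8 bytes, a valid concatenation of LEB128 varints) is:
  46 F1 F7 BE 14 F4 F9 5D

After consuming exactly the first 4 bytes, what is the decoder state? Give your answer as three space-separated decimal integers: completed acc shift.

byte[0]=0x46 cont=0 payload=0x46: varint #1 complete (value=70); reset -> completed=1 acc=0 shift=0
byte[1]=0xF1 cont=1 payload=0x71: acc |= 113<<0 -> completed=1 acc=113 shift=7
byte[2]=0xF7 cont=1 payload=0x77: acc |= 119<<7 -> completed=1 acc=15345 shift=14
byte[3]=0xBE cont=1 payload=0x3E: acc |= 62<<14 -> completed=1 acc=1031153 shift=21

Answer: 1 1031153 21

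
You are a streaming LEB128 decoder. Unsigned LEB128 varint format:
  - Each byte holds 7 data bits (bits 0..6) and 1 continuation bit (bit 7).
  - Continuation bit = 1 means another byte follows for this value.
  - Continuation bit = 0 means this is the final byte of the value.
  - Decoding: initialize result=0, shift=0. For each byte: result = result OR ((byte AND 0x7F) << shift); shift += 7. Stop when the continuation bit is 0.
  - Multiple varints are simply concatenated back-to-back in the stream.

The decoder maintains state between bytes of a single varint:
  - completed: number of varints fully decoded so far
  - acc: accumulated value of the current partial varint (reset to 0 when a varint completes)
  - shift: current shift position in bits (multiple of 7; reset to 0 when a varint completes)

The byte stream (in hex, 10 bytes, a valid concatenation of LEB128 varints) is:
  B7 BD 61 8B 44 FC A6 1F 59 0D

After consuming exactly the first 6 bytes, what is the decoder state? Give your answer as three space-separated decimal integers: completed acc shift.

Answer: 2 124 7

Derivation:
byte[0]=0xB7 cont=1 payload=0x37: acc |= 55<<0 -> completed=0 acc=55 shift=7
byte[1]=0xBD cont=1 payload=0x3D: acc |= 61<<7 -> completed=0 acc=7863 shift=14
byte[2]=0x61 cont=0 payload=0x61: varint #1 complete (value=1597111); reset -> completed=1 acc=0 shift=0
byte[3]=0x8B cont=1 payload=0x0B: acc |= 11<<0 -> completed=1 acc=11 shift=7
byte[4]=0x44 cont=0 payload=0x44: varint #2 complete (value=8715); reset -> completed=2 acc=0 shift=0
byte[5]=0xFC cont=1 payload=0x7C: acc |= 124<<0 -> completed=2 acc=124 shift=7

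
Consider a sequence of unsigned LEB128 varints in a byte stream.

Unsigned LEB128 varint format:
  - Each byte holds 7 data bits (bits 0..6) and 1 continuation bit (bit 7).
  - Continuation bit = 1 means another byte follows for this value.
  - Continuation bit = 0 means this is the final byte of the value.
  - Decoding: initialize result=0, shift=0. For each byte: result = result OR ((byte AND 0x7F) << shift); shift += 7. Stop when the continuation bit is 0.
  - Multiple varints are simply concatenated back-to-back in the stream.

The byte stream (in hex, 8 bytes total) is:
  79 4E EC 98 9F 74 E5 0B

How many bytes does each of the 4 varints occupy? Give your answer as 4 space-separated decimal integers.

  byte[0]=0x79 cont=0 payload=0x79=121: acc |= 121<<0 -> acc=121 shift=7 [end]
Varint 1: bytes[0:1] = 79 -> value 121 (1 byte(s))
  byte[1]=0x4E cont=0 payload=0x4E=78: acc |= 78<<0 -> acc=78 shift=7 [end]
Varint 2: bytes[1:2] = 4E -> value 78 (1 byte(s))
  byte[2]=0xEC cont=1 payload=0x6C=108: acc |= 108<<0 -> acc=108 shift=7
  byte[3]=0x98 cont=1 payload=0x18=24: acc |= 24<<7 -> acc=3180 shift=14
  byte[4]=0x9F cont=1 payload=0x1F=31: acc |= 31<<14 -> acc=511084 shift=21
  byte[5]=0x74 cont=0 payload=0x74=116: acc |= 116<<21 -> acc=243780716 shift=28 [end]
Varint 3: bytes[2:6] = EC 98 9F 74 -> value 243780716 (4 byte(s))
  byte[6]=0xE5 cont=1 payload=0x65=101: acc |= 101<<0 -> acc=101 shift=7
  byte[7]=0x0B cont=0 payload=0x0B=11: acc |= 11<<7 -> acc=1509 shift=14 [end]
Varint 4: bytes[6:8] = E5 0B -> value 1509 (2 byte(s))

Answer: 1 1 4 2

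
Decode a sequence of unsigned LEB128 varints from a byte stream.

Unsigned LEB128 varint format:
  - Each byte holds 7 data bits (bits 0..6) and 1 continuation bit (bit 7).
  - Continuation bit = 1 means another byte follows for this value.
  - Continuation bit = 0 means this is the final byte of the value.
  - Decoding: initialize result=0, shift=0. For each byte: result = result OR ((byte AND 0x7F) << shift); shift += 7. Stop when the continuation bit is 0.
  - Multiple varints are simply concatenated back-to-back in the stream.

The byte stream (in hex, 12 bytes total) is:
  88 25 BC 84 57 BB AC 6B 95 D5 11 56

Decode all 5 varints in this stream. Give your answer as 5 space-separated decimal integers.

  byte[0]=0x88 cont=1 payload=0x08=8: acc |= 8<<0 -> acc=8 shift=7
  byte[1]=0x25 cont=0 payload=0x25=37: acc |= 37<<7 -> acc=4744 shift=14 [end]
Varint 1: bytes[0:2] = 88 25 -> value 4744 (2 byte(s))
  byte[2]=0xBC cont=1 payload=0x3C=60: acc |= 60<<0 -> acc=60 shift=7
  byte[3]=0x84 cont=1 payload=0x04=4: acc |= 4<<7 -> acc=572 shift=14
  byte[4]=0x57 cont=0 payload=0x57=87: acc |= 87<<14 -> acc=1425980 shift=21 [end]
Varint 2: bytes[2:5] = BC 84 57 -> value 1425980 (3 byte(s))
  byte[5]=0xBB cont=1 payload=0x3B=59: acc |= 59<<0 -> acc=59 shift=7
  byte[6]=0xAC cont=1 payload=0x2C=44: acc |= 44<<7 -> acc=5691 shift=14
  byte[7]=0x6B cont=0 payload=0x6B=107: acc |= 107<<14 -> acc=1758779 shift=21 [end]
Varint 3: bytes[5:8] = BB AC 6B -> value 1758779 (3 byte(s))
  byte[8]=0x95 cont=1 payload=0x15=21: acc |= 21<<0 -> acc=21 shift=7
  byte[9]=0xD5 cont=1 payload=0x55=85: acc |= 85<<7 -> acc=10901 shift=14
  byte[10]=0x11 cont=0 payload=0x11=17: acc |= 17<<14 -> acc=289429 shift=21 [end]
Varint 4: bytes[8:11] = 95 D5 11 -> value 289429 (3 byte(s))
  byte[11]=0x56 cont=0 payload=0x56=86: acc |= 86<<0 -> acc=86 shift=7 [end]
Varint 5: bytes[11:12] = 56 -> value 86 (1 byte(s))

Answer: 4744 1425980 1758779 289429 86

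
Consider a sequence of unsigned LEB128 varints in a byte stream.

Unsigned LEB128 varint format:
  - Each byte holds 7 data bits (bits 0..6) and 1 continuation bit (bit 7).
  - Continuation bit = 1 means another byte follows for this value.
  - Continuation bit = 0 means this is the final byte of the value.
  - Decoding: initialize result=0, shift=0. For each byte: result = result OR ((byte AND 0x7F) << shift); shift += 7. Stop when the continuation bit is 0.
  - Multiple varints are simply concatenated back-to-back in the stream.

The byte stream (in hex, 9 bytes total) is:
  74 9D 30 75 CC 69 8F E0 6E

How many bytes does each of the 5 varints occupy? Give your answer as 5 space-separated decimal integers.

Answer: 1 2 1 2 3

Derivation:
  byte[0]=0x74 cont=0 payload=0x74=116: acc |= 116<<0 -> acc=116 shift=7 [end]
Varint 1: bytes[0:1] = 74 -> value 116 (1 byte(s))
  byte[1]=0x9D cont=1 payload=0x1D=29: acc |= 29<<0 -> acc=29 shift=7
  byte[2]=0x30 cont=0 payload=0x30=48: acc |= 48<<7 -> acc=6173 shift=14 [end]
Varint 2: bytes[1:3] = 9D 30 -> value 6173 (2 byte(s))
  byte[3]=0x75 cont=0 payload=0x75=117: acc |= 117<<0 -> acc=117 shift=7 [end]
Varint 3: bytes[3:4] = 75 -> value 117 (1 byte(s))
  byte[4]=0xCC cont=1 payload=0x4C=76: acc |= 76<<0 -> acc=76 shift=7
  byte[5]=0x69 cont=0 payload=0x69=105: acc |= 105<<7 -> acc=13516 shift=14 [end]
Varint 4: bytes[4:6] = CC 69 -> value 13516 (2 byte(s))
  byte[6]=0x8F cont=1 payload=0x0F=15: acc |= 15<<0 -> acc=15 shift=7
  byte[7]=0xE0 cont=1 payload=0x60=96: acc |= 96<<7 -> acc=12303 shift=14
  byte[8]=0x6E cont=0 payload=0x6E=110: acc |= 110<<14 -> acc=1814543 shift=21 [end]
Varint 5: bytes[6:9] = 8F E0 6E -> value 1814543 (3 byte(s))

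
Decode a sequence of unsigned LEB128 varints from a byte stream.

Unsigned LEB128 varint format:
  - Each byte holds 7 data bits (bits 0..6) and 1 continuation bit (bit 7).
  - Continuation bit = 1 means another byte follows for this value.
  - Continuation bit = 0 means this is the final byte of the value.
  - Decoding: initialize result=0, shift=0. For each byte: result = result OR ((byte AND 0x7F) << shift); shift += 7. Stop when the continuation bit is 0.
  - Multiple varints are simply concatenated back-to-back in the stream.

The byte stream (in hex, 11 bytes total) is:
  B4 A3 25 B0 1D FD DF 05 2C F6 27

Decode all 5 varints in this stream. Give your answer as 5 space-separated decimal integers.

  byte[0]=0xB4 cont=1 payload=0x34=52: acc |= 52<<0 -> acc=52 shift=7
  byte[1]=0xA3 cont=1 payload=0x23=35: acc |= 35<<7 -> acc=4532 shift=14
  byte[2]=0x25 cont=0 payload=0x25=37: acc |= 37<<14 -> acc=610740 shift=21 [end]
Varint 1: bytes[0:3] = B4 A3 25 -> value 610740 (3 byte(s))
  byte[3]=0xB0 cont=1 payload=0x30=48: acc |= 48<<0 -> acc=48 shift=7
  byte[4]=0x1D cont=0 payload=0x1D=29: acc |= 29<<7 -> acc=3760 shift=14 [end]
Varint 2: bytes[3:5] = B0 1D -> value 3760 (2 byte(s))
  byte[5]=0xFD cont=1 payload=0x7D=125: acc |= 125<<0 -> acc=125 shift=7
  byte[6]=0xDF cont=1 payload=0x5F=95: acc |= 95<<7 -> acc=12285 shift=14
  byte[7]=0x05 cont=0 payload=0x05=5: acc |= 5<<14 -> acc=94205 shift=21 [end]
Varint 3: bytes[5:8] = FD DF 05 -> value 94205 (3 byte(s))
  byte[8]=0x2C cont=0 payload=0x2C=44: acc |= 44<<0 -> acc=44 shift=7 [end]
Varint 4: bytes[8:9] = 2C -> value 44 (1 byte(s))
  byte[9]=0xF6 cont=1 payload=0x76=118: acc |= 118<<0 -> acc=118 shift=7
  byte[10]=0x27 cont=0 payload=0x27=39: acc |= 39<<7 -> acc=5110 shift=14 [end]
Varint 5: bytes[9:11] = F6 27 -> value 5110 (2 byte(s))

Answer: 610740 3760 94205 44 5110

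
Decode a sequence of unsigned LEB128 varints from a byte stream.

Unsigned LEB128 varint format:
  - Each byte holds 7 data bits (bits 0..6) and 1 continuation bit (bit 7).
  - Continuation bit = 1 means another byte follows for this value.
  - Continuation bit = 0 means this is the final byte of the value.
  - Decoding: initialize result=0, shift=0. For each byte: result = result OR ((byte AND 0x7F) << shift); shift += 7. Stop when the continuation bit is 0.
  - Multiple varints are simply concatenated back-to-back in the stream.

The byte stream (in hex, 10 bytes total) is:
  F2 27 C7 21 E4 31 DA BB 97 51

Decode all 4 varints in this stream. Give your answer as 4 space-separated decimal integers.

Answer: 5106 4295 6372 170253786

Derivation:
  byte[0]=0xF2 cont=1 payload=0x72=114: acc |= 114<<0 -> acc=114 shift=7
  byte[1]=0x27 cont=0 payload=0x27=39: acc |= 39<<7 -> acc=5106 shift=14 [end]
Varint 1: bytes[0:2] = F2 27 -> value 5106 (2 byte(s))
  byte[2]=0xC7 cont=1 payload=0x47=71: acc |= 71<<0 -> acc=71 shift=7
  byte[3]=0x21 cont=0 payload=0x21=33: acc |= 33<<7 -> acc=4295 shift=14 [end]
Varint 2: bytes[2:4] = C7 21 -> value 4295 (2 byte(s))
  byte[4]=0xE4 cont=1 payload=0x64=100: acc |= 100<<0 -> acc=100 shift=7
  byte[5]=0x31 cont=0 payload=0x31=49: acc |= 49<<7 -> acc=6372 shift=14 [end]
Varint 3: bytes[4:6] = E4 31 -> value 6372 (2 byte(s))
  byte[6]=0xDA cont=1 payload=0x5A=90: acc |= 90<<0 -> acc=90 shift=7
  byte[7]=0xBB cont=1 payload=0x3B=59: acc |= 59<<7 -> acc=7642 shift=14
  byte[8]=0x97 cont=1 payload=0x17=23: acc |= 23<<14 -> acc=384474 shift=21
  byte[9]=0x51 cont=0 payload=0x51=81: acc |= 81<<21 -> acc=170253786 shift=28 [end]
Varint 4: bytes[6:10] = DA BB 97 51 -> value 170253786 (4 byte(s))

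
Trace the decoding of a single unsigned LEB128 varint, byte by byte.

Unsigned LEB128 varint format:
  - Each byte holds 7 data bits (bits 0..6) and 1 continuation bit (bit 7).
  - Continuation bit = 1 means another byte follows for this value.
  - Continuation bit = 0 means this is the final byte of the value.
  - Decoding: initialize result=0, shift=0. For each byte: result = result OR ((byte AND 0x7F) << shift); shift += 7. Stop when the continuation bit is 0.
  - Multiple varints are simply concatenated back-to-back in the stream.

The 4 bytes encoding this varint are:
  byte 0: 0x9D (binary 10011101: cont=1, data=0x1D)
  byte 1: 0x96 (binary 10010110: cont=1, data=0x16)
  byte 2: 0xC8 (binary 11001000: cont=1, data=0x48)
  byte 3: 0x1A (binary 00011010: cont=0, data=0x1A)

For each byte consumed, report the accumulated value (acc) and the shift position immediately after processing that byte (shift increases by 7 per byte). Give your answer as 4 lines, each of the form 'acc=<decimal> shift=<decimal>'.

byte 0=0x9D: payload=0x1D=29, contrib = 29<<0 = 29; acc -> 29, shift -> 7
byte 1=0x96: payload=0x16=22, contrib = 22<<7 = 2816; acc -> 2845, shift -> 14
byte 2=0xC8: payload=0x48=72, contrib = 72<<14 = 1179648; acc -> 1182493, shift -> 21
byte 3=0x1A: payload=0x1A=26, contrib = 26<<21 = 54525952; acc -> 55708445, shift -> 28

Answer: acc=29 shift=7
acc=2845 shift=14
acc=1182493 shift=21
acc=55708445 shift=28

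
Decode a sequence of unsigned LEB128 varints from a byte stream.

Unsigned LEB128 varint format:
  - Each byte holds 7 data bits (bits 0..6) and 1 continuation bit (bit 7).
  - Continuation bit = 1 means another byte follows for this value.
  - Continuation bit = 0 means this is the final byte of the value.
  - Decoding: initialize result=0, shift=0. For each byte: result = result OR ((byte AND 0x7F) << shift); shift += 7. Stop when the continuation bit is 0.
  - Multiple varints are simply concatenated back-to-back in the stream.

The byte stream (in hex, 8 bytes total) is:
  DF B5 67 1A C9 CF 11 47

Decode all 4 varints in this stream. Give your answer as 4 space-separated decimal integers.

Answer: 1694431 26 288713 71

Derivation:
  byte[0]=0xDF cont=1 payload=0x5F=95: acc |= 95<<0 -> acc=95 shift=7
  byte[1]=0xB5 cont=1 payload=0x35=53: acc |= 53<<7 -> acc=6879 shift=14
  byte[2]=0x67 cont=0 payload=0x67=103: acc |= 103<<14 -> acc=1694431 shift=21 [end]
Varint 1: bytes[0:3] = DF B5 67 -> value 1694431 (3 byte(s))
  byte[3]=0x1A cont=0 payload=0x1A=26: acc |= 26<<0 -> acc=26 shift=7 [end]
Varint 2: bytes[3:4] = 1A -> value 26 (1 byte(s))
  byte[4]=0xC9 cont=1 payload=0x49=73: acc |= 73<<0 -> acc=73 shift=7
  byte[5]=0xCF cont=1 payload=0x4F=79: acc |= 79<<7 -> acc=10185 shift=14
  byte[6]=0x11 cont=0 payload=0x11=17: acc |= 17<<14 -> acc=288713 shift=21 [end]
Varint 3: bytes[4:7] = C9 CF 11 -> value 288713 (3 byte(s))
  byte[7]=0x47 cont=0 payload=0x47=71: acc |= 71<<0 -> acc=71 shift=7 [end]
Varint 4: bytes[7:8] = 47 -> value 71 (1 byte(s))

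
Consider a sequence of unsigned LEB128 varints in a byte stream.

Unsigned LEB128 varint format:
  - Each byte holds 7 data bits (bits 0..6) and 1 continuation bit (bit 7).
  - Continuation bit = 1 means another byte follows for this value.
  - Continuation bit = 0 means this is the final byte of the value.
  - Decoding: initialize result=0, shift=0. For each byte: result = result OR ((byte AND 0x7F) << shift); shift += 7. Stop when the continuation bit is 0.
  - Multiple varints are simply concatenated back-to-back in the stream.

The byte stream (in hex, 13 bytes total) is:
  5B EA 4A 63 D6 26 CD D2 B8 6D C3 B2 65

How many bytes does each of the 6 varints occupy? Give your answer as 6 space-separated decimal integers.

Answer: 1 2 1 2 4 3

Derivation:
  byte[0]=0x5B cont=0 payload=0x5B=91: acc |= 91<<0 -> acc=91 shift=7 [end]
Varint 1: bytes[0:1] = 5B -> value 91 (1 byte(s))
  byte[1]=0xEA cont=1 payload=0x6A=106: acc |= 106<<0 -> acc=106 shift=7
  byte[2]=0x4A cont=0 payload=0x4A=74: acc |= 74<<7 -> acc=9578 shift=14 [end]
Varint 2: bytes[1:3] = EA 4A -> value 9578 (2 byte(s))
  byte[3]=0x63 cont=0 payload=0x63=99: acc |= 99<<0 -> acc=99 shift=7 [end]
Varint 3: bytes[3:4] = 63 -> value 99 (1 byte(s))
  byte[4]=0xD6 cont=1 payload=0x56=86: acc |= 86<<0 -> acc=86 shift=7
  byte[5]=0x26 cont=0 payload=0x26=38: acc |= 38<<7 -> acc=4950 shift=14 [end]
Varint 4: bytes[4:6] = D6 26 -> value 4950 (2 byte(s))
  byte[6]=0xCD cont=1 payload=0x4D=77: acc |= 77<<0 -> acc=77 shift=7
  byte[7]=0xD2 cont=1 payload=0x52=82: acc |= 82<<7 -> acc=10573 shift=14
  byte[8]=0xB8 cont=1 payload=0x38=56: acc |= 56<<14 -> acc=928077 shift=21
  byte[9]=0x6D cont=0 payload=0x6D=109: acc |= 109<<21 -> acc=229517645 shift=28 [end]
Varint 5: bytes[6:10] = CD D2 B8 6D -> value 229517645 (4 byte(s))
  byte[10]=0xC3 cont=1 payload=0x43=67: acc |= 67<<0 -> acc=67 shift=7
  byte[11]=0xB2 cont=1 payload=0x32=50: acc |= 50<<7 -> acc=6467 shift=14
  byte[12]=0x65 cont=0 payload=0x65=101: acc |= 101<<14 -> acc=1661251 shift=21 [end]
Varint 6: bytes[10:13] = C3 B2 65 -> value 1661251 (3 byte(s))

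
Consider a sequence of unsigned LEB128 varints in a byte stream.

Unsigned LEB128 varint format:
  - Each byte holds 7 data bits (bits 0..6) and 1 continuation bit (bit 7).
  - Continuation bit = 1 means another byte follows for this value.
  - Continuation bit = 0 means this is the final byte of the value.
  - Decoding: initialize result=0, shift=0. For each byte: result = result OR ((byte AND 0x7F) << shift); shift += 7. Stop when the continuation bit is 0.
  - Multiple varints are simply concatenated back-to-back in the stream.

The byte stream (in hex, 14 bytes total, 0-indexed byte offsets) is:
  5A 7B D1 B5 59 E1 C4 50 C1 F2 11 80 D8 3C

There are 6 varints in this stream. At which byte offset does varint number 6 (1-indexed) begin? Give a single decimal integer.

Answer: 11

Derivation:
  byte[0]=0x5A cont=0 payload=0x5A=90: acc |= 90<<0 -> acc=90 shift=7 [end]
Varint 1: bytes[0:1] = 5A -> value 90 (1 byte(s))
  byte[1]=0x7B cont=0 payload=0x7B=123: acc |= 123<<0 -> acc=123 shift=7 [end]
Varint 2: bytes[1:2] = 7B -> value 123 (1 byte(s))
  byte[2]=0xD1 cont=1 payload=0x51=81: acc |= 81<<0 -> acc=81 shift=7
  byte[3]=0xB5 cont=1 payload=0x35=53: acc |= 53<<7 -> acc=6865 shift=14
  byte[4]=0x59 cont=0 payload=0x59=89: acc |= 89<<14 -> acc=1465041 shift=21 [end]
Varint 3: bytes[2:5] = D1 B5 59 -> value 1465041 (3 byte(s))
  byte[5]=0xE1 cont=1 payload=0x61=97: acc |= 97<<0 -> acc=97 shift=7
  byte[6]=0xC4 cont=1 payload=0x44=68: acc |= 68<<7 -> acc=8801 shift=14
  byte[7]=0x50 cont=0 payload=0x50=80: acc |= 80<<14 -> acc=1319521 shift=21 [end]
Varint 4: bytes[5:8] = E1 C4 50 -> value 1319521 (3 byte(s))
  byte[8]=0xC1 cont=1 payload=0x41=65: acc |= 65<<0 -> acc=65 shift=7
  byte[9]=0xF2 cont=1 payload=0x72=114: acc |= 114<<7 -> acc=14657 shift=14
  byte[10]=0x11 cont=0 payload=0x11=17: acc |= 17<<14 -> acc=293185 shift=21 [end]
Varint 5: bytes[8:11] = C1 F2 11 -> value 293185 (3 byte(s))
  byte[11]=0x80 cont=1 payload=0x00=0: acc |= 0<<0 -> acc=0 shift=7
  byte[12]=0xD8 cont=1 payload=0x58=88: acc |= 88<<7 -> acc=11264 shift=14
  byte[13]=0x3C cont=0 payload=0x3C=60: acc |= 60<<14 -> acc=994304 shift=21 [end]
Varint 6: bytes[11:14] = 80 D8 3C -> value 994304 (3 byte(s))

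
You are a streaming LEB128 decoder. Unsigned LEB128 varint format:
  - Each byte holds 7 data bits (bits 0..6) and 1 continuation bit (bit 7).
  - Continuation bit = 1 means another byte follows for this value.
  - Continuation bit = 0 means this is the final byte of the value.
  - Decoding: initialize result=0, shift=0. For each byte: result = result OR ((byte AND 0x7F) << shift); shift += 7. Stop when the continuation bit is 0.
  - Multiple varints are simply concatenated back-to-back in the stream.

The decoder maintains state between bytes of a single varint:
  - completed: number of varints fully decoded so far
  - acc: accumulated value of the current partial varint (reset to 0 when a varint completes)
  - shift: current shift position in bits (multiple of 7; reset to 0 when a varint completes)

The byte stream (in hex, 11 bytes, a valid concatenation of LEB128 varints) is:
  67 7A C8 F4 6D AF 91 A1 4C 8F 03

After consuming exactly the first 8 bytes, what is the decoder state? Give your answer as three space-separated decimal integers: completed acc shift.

Answer: 3 542895 21

Derivation:
byte[0]=0x67 cont=0 payload=0x67: varint #1 complete (value=103); reset -> completed=1 acc=0 shift=0
byte[1]=0x7A cont=0 payload=0x7A: varint #2 complete (value=122); reset -> completed=2 acc=0 shift=0
byte[2]=0xC8 cont=1 payload=0x48: acc |= 72<<0 -> completed=2 acc=72 shift=7
byte[3]=0xF4 cont=1 payload=0x74: acc |= 116<<7 -> completed=2 acc=14920 shift=14
byte[4]=0x6D cont=0 payload=0x6D: varint #3 complete (value=1800776); reset -> completed=3 acc=0 shift=0
byte[5]=0xAF cont=1 payload=0x2F: acc |= 47<<0 -> completed=3 acc=47 shift=7
byte[6]=0x91 cont=1 payload=0x11: acc |= 17<<7 -> completed=3 acc=2223 shift=14
byte[7]=0xA1 cont=1 payload=0x21: acc |= 33<<14 -> completed=3 acc=542895 shift=21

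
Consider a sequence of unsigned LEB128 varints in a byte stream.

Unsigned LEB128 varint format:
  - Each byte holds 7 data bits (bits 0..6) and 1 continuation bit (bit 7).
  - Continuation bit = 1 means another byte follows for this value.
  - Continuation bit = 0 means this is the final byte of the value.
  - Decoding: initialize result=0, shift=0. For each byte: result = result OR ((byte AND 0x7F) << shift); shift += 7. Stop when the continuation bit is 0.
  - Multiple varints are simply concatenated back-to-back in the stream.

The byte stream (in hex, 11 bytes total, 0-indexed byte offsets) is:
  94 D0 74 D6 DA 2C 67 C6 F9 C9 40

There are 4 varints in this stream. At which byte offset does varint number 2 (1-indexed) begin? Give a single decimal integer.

  byte[0]=0x94 cont=1 payload=0x14=20: acc |= 20<<0 -> acc=20 shift=7
  byte[1]=0xD0 cont=1 payload=0x50=80: acc |= 80<<7 -> acc=10260 shift=14
  byte[2]=0x74 cont=0 payload=0x74=116: acc |= 116<<14 -> acc=1910804 shift=21 [end]
Varint 1: bytes[0:3] = 94 D0 74 -> value 1910804 (3 byte(s))
  byte[3]=0xD6 cont=1 payload=0x56=86: acc |= 86<<0 -> acc=86 shift=7
  byte[4]=0xDA cont=1 payload=0x5A=90: acc |= 90<<7 -> acc=11606 shift=14
  byte[5]=0x2C cont=0 payload=0x2C=44: acc |= 44<<14 -> acc=732502 shift=21 [end]
Varint 2: bytes[3:6] = D6 DA 2C -> value 732502 (3 byte(s))
  byte[6]=0x67 cont=0 payload=0x67=103: acc |= 103<<0 -> acc=103 shift=7 [end]
Varint 3: bytes[6:7] = 67 -> value 103 (1 byte(s))
  byte[7]=0xC6 cont=1 payload=0x46=70: acc |= 70<<0 -> acc=70 shift=7
  byte[8]=0xF9 cont=1 payload=0x79=121: acc |= 121<<7 -> acc=15558 shift=14
  byte[9]=0xC9 cont=1 payload=0x49=73: acc |= 73<<14 -> acc=1211590 shift=21
  byte[10]=0x40 cont=0 payload=0x40=64: acc |= 64<<21 -> acc=135429318 shift=28 [end]
Varint 4: bytes[7:11] = C6 F9 C9 40 -> value 135429318 (4 byte(s))

Answer: 3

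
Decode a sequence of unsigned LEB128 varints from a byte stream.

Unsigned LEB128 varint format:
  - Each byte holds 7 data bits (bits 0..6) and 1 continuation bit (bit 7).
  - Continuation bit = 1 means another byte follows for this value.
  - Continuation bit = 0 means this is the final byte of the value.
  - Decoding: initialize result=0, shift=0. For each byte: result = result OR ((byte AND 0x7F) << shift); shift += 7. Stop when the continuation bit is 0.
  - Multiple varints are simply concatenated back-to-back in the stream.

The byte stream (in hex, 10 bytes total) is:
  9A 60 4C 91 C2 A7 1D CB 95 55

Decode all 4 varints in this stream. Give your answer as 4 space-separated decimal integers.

Answer: 12314 76 61464849 1395403

Derivation:
  byte[0]=0x9A cont=1 payload=0x1A=26: acc |= 26<<0 -> acc=26 shift=7
  byte[1]=0x60 cont=0 payload=0x60=96: acc |= 96<<7 -> acc=12314 shift=14 [end]
Varint 1: bytes[0:2] = 9A 60 -> value 12314 (2 byte(s))
  byte[2]=0x4C cont=0 payload=0x4C=76: acc |= 76<<0 -> acc=76 shift=7 [end]
Varint 2: bytes[2:3] = 4C -> value 76 (1 byte(s))
  byte[3]=0x91 cont=1 payload=0x11=17: acc |= 17<<0 -> acc=17 shift=7
  byte[4]=0xC2 cont=1 payload=0x42=66: acc |= 66<<7 -> acc=8465 shift=14
  byte[5]=0xA7 cont=1 payload=0x27=39: acc |= 39<<14 -> acc=647441 shift=21
  byte[6]=0x1D cont=0 payload=0x1D=29: acc |= 29<<21 -> acc=61464849 shift=28 [end]
Varint 3: bytes[3:7] = 91 C2 A7 1D -> value 61464849 (4 byte(s))
  byte[7]=0xCB cont=1 payload=0x4B=75: acc |= 75<<0 -> acc=75 shift=7
  byte[8]=0x95 cont=1 payload=0x15=21: acc |= 21<<7 -> acc=2763 shift=14
  byte[9]=0x55 cont=0 payload=0x55=85: acc |= 85<<14 -> acc=1395403 shift=21 [end]
Varint 4: bytes[7:10] = CB 95 55 -> value 1395403 (3 byte(s))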